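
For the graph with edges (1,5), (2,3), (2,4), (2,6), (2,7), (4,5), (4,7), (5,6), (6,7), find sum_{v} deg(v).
18 (handshake: sum of degrees = 2|E| = 2 x 9 = 18)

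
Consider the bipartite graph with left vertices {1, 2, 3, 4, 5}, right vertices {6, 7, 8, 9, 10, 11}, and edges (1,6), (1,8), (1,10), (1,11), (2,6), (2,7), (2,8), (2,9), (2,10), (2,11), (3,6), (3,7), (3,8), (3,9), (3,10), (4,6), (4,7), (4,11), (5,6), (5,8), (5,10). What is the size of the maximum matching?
5 (matching: (1,11), (2,10), (3,9), (4,7), (5,8); upper bound min(|L|,|R|) = min(5,6) = 5)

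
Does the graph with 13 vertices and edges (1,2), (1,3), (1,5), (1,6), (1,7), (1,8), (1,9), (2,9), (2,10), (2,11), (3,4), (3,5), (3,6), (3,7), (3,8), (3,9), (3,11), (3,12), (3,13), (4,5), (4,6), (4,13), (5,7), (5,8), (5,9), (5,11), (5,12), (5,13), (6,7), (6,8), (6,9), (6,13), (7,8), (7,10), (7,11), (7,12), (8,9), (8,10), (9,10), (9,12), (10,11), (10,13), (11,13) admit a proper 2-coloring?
No (odd cycle of length 3: 9 -> 1 -> 6 -> 9)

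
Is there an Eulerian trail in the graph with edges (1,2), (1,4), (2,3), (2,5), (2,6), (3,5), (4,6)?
Yes — and in fact it has an Eulerian circuit (the graph is connected and all 6 vertices have even degree)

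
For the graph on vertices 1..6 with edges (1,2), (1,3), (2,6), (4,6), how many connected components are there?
2 (components: {1, 2, 3, 4, 6}, {5})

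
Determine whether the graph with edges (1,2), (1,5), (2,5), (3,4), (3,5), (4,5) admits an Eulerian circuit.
Yes (the graph is connected and all 5 vertices have even degree)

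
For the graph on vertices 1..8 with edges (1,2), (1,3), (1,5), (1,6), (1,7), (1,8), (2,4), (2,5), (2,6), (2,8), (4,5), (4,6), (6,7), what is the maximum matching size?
4 (matching: (1,3), (2,8), (4,5), (6,7); upper bound floor(n/2) = floor(8/2) = 4)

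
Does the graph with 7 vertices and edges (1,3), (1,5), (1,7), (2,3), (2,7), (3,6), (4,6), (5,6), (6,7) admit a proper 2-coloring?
Yes. Partition: {1, 2, 6}, {3, 4, 5, 7}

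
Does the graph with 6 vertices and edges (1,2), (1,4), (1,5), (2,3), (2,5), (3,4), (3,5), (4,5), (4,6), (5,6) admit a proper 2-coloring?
No (odd cycle of length 3: 4 -> 1 -> 5 -> 4)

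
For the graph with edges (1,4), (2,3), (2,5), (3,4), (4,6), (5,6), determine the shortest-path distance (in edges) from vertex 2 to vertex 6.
2 (path: 2 -> 5 -> 6, 2 edges)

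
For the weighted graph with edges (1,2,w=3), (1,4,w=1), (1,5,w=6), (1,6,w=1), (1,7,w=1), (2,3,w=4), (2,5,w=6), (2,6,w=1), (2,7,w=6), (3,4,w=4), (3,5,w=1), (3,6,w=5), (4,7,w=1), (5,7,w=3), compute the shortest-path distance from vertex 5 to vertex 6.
5 (path: 5 -> 7 -> 1 -> 6; weights 3 + 1 + 1 = 5)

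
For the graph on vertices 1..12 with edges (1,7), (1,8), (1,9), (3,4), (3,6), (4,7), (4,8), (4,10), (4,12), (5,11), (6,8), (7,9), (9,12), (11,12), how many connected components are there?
2 (components: {1, 3, 4, 5, 6, 7, 8, 9, 10, 11, 12}, {2})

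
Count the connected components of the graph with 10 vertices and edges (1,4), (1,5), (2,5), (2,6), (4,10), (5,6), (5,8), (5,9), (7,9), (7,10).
2 (components: {1, 2, 4, 5, 6, 7, 8, 9, 10}, {3})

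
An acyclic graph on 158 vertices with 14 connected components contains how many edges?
144 (Each of the 14 component trees on V_i vertices has V_i - 1 edges; summing gives V - C = 158 - 14 = 144)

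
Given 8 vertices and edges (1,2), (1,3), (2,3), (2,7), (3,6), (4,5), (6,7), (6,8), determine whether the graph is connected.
No, it has 2 components: {1, 2, 3, 6, 7, 8}, {4, 5}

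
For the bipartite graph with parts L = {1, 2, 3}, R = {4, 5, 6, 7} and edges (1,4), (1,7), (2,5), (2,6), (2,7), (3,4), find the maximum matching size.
3 (matching: (1,7), (2,6), (3,4); upper bound min(|L|,|R|) = min(3,4) = 3)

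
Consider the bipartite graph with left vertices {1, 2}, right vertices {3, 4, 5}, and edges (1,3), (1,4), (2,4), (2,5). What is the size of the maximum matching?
2 (matching: (1,4), (2,5); upper bound min(|L|,|R|) = min(2,3) = 2)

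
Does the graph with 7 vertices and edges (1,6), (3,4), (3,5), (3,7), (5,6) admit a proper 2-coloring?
Yes. Partition: {1, 2, 4, 5, 7}, {3, 6}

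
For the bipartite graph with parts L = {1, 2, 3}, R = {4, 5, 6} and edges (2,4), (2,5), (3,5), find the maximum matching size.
2 (matching: (2,4), (3,5); upper bound min(|L|,|R|) = min(3,3) = 3)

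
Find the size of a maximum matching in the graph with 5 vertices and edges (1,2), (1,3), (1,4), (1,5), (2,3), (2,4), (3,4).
2 (matching: (1,5), (3,4); upper bound floor(n/2) = floor(5/2) = 2)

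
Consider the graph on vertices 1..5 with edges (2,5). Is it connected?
No, it has 4 components: {1}, {2, 5}, {3}, {4}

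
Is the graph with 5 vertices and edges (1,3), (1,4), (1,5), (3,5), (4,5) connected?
No, it has 2 components: {1, 3, 4, 5}, {2}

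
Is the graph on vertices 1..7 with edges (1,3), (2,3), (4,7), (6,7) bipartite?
Yes. Partition: {1, 2, 4, 5, 6}, {3, 7}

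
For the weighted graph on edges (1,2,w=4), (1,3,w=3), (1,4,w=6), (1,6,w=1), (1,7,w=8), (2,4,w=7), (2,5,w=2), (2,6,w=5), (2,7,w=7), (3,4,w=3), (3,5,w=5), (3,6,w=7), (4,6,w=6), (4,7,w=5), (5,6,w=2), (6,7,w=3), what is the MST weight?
14 (MST edges: (1,3,w=3), (1,6,w=1), (2,5,w=2), (3,4,w=3), (5,6,w=2), (6,7,w=3); sum of weights 3 + 1 + 2 + 3 + 2 + 3 = 14)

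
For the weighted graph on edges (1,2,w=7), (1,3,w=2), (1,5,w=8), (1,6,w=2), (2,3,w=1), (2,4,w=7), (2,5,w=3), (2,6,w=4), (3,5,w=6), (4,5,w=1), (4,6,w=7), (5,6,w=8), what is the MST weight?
9 (MST edges: (1,3,w=2), (1,6,w=2), (2,3,w=1), (2,5,w=3), (4,5,w=1); sum of weights 2 + 2 + 1 + 3 + 1 = 9)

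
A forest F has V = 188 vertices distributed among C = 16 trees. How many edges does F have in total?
172 (Each of the 16 component trees on V_i vertices has V_i - 1 edges; summing gives V - C = 188 - 16 = 172)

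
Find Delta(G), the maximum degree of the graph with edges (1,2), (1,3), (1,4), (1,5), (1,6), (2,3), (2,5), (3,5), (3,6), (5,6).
5 (attained at vertex 1)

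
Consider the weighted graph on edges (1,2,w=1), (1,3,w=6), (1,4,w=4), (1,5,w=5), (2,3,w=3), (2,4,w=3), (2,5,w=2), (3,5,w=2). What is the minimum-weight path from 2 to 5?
2 (path: 2 -> 5; weights 2 = 2)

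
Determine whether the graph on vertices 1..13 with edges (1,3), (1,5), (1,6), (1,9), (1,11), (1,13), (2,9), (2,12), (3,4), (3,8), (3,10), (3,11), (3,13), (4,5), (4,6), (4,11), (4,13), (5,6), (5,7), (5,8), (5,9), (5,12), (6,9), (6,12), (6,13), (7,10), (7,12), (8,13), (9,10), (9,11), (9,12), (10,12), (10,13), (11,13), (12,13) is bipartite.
No (odd cycle of length 3: 13 -> 1 -> 6 -> 13)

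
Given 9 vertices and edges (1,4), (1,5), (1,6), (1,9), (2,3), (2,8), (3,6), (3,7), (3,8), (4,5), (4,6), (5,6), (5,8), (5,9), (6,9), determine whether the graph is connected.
Yes (BFS from 1 visits [1, 4, 5, 6, 9, 8, 3, 2, 7] — all 9 vertices reached)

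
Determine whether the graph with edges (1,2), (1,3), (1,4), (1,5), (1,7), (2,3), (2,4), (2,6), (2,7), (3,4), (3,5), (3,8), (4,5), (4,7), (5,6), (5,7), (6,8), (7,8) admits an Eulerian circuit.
No (8 vertices have odd degree: {1, 2, 3, 4, 5, 6, 7, 8}; Eulerian circuit requires 0)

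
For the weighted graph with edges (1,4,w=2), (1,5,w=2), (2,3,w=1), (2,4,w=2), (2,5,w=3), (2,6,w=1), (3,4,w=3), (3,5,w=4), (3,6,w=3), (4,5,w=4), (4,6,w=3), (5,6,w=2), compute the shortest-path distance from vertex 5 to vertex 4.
4 (path: 5 -> 4; weights 4 = 4)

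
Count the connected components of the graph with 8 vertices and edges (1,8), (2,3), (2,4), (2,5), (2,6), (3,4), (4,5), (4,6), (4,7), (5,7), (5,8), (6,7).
1 (components: {1, 2, 3, 4, 5, 6, 7, 8})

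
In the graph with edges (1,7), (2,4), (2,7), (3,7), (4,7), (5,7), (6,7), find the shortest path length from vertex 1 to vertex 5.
2 (path: 1 -> 7 -> 5, 2 edges)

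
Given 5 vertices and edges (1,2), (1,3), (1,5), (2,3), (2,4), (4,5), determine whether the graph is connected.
Yes (BFS from 1 visits [1, 2, 3, 5, 4] — all 5 vertices reached)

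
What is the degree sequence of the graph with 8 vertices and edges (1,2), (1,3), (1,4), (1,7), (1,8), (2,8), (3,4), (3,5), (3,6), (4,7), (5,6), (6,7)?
[5, 4, 3, 3, 3, 2, 2, 2] (degrees: deg(1)=5, deg(2)=2, deg(3)=4, deg(4)=3, deg(5)=2, deg(6)=3, deg(7)=3, deg(8)=2)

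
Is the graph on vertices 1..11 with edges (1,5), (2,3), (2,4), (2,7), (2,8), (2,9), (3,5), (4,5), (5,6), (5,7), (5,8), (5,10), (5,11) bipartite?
Yes. Partition: {1, 3, 4, 6, 7, 8, 9, 10, 11}, {2, 5}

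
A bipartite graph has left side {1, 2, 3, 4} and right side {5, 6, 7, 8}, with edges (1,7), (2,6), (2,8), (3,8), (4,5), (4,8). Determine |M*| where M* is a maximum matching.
4 (matching: (1,7), (2,6), (3,8), (4,5); upper bound min(|L|,|R|) = min(4,4) = 4)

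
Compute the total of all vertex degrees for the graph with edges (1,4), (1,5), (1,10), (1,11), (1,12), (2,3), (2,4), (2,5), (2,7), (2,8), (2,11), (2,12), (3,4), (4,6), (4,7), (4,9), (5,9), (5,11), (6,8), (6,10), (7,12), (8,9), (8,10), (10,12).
48 (handshake: sum of degrees = 2|E| = 2 x 24 = 48)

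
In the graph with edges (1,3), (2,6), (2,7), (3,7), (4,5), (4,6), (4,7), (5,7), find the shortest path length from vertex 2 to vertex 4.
2 (path: 2 -> 7 -> 4, 2 edges)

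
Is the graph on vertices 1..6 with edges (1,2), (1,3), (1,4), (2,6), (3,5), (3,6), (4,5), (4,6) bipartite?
Yes. Partition: {1, 5, 6}, {2, 3, 4}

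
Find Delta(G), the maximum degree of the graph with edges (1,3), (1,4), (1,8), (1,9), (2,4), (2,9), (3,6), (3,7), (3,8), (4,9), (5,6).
4 (attained at vertices 1, 3)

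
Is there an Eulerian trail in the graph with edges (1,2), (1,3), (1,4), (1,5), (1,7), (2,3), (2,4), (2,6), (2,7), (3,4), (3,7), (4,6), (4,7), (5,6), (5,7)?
No (6 vertices have odd degree: {1, 2, 4, 5, 6, 7}; Eulerian path requires 0 or 2)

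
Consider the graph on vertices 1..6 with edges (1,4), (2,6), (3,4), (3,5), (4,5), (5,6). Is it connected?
Yes (BFS from 1 visits [1, 4, 3, 5, 6, 2] — all 6 vertices reached)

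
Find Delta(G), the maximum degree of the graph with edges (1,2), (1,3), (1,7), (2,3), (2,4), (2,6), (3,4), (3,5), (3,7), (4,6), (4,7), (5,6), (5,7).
5 (attained at vertex 3)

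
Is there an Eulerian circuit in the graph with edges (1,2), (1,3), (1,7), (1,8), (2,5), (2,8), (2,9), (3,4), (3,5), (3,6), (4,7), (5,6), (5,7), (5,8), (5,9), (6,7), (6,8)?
Yes (the graph is connected and all 9 vertices have even degree)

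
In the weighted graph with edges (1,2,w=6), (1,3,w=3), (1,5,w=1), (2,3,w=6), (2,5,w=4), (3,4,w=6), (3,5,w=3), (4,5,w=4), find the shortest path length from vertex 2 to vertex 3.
6 (path: 2 -> 3; weights 6 = 6)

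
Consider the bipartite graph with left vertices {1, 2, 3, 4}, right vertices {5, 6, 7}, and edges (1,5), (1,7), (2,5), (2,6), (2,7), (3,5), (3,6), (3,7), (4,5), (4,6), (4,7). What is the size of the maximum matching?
3 (matching: (1,7), (2,6), (3,5); upper bound min(|L|,|R|) = min(4,3) = 3)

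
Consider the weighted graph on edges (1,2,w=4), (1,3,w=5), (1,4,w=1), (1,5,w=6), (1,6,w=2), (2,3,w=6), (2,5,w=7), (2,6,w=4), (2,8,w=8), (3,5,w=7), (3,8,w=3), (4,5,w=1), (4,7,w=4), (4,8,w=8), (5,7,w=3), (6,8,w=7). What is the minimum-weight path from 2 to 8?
8 (path: 2 -> 8; weights 8 = 8)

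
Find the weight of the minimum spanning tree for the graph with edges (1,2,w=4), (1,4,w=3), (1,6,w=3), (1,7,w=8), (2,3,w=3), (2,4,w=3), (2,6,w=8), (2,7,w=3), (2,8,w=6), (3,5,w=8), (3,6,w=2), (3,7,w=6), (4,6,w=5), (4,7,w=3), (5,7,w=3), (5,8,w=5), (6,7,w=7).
22 (MST edges: (1,4,w=3), (1,6,w=3), (2,3,w=3), (2,7,w=3), (3,6,w=2), (5,7,w=3), (5,8,w=5); sum of weights 3 + 3 + 3 + 3 + 2 + 3 + 5 = 22)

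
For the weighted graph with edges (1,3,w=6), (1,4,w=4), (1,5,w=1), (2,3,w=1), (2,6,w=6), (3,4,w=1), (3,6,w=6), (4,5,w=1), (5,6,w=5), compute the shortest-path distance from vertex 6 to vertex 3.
6 (path: 6 -> 3; weights 6 = 6)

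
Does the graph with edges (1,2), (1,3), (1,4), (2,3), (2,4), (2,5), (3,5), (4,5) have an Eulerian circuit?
No (4 vertices have odd degree: {1, 3, 4, 5}; Eulerian circuit requires 0)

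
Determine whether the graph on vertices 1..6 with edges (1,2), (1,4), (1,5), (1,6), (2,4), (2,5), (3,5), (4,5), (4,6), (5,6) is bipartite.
No (odd cycle of length 3: 5 -> 1 -> 6 -> 5)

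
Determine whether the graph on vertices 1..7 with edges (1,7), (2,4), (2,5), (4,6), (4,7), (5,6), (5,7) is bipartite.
Yes. Partition: {1, 3, 4, 5}, {2, 6, 7}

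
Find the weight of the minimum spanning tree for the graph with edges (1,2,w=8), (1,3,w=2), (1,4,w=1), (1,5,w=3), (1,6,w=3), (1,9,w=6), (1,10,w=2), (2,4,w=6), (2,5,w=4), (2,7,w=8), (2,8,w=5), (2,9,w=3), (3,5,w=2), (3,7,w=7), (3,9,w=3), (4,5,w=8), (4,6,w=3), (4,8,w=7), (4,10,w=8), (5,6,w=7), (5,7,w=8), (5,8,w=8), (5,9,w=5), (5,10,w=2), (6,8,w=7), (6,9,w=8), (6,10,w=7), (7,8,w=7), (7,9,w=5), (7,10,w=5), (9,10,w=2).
25 (MST edges: (1,3,w=2), (1,4,w=1), (1,6,w=3), (1,10,w=2), (2,8,w=5), (2,9,w=3), (3,5,w=2), (7,9,w=5), (9,10,w=2); sum of weights 2 + 1 + 3 + 2 + 5 + 3 + 2 + 5 + 2 = 25)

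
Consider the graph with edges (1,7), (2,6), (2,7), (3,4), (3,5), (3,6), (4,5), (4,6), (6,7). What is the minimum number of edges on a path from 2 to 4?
2 (path: 2 -> 6 -> 4, 2 edges)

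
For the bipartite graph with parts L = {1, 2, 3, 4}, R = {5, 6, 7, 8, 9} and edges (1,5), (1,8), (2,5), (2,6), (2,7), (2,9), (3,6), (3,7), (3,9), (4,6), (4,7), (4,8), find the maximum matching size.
4 (matching: (1,8), (2,9), (3,7), (4,6); upper bound min(|L|,|R|) = min(4,5) = 4)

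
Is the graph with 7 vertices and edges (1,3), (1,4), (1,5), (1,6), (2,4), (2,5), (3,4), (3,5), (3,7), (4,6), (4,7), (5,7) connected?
Yes (BFS from 1 visits [1, 3, 4, 5, 6, 7, 2] — all 7 vertices reached)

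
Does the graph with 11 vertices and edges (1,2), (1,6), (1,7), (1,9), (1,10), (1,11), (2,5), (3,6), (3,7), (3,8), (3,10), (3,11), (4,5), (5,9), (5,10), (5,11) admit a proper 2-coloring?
Yes. Partition: {1, 3, 5}, {2, 4, 6, 7, 8, 9, 10, 11}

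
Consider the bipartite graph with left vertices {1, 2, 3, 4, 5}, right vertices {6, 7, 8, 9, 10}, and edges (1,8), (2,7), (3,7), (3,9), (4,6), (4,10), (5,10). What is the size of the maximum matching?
5 (matching: (1,8), (2,7), (3,9), (4,6), (5,10); upper bound min(|L|,|R|) = min(5,5) = 5)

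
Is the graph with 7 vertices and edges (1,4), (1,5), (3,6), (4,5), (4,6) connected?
No, it has 3 components: {1, 3, 4, 5, 6}, {2}, {7}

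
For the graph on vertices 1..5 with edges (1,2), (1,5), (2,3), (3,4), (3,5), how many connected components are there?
1 (components: {1, 2, 3, 4, 5})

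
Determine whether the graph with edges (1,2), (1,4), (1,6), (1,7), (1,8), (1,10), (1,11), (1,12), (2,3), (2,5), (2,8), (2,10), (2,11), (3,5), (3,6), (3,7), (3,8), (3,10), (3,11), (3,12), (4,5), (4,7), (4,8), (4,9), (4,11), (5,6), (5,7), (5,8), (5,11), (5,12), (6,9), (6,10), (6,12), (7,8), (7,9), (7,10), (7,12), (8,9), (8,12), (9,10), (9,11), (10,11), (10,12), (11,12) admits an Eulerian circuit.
Yes (the graph is connected and all 12 vertices have even degree)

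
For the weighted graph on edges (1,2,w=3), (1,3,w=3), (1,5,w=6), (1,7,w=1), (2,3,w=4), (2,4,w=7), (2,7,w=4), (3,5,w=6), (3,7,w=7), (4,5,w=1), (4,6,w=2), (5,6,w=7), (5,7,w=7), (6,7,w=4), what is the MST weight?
14 (MST edges: (1,2,w=3), (1,3,w=3), (1,7,w=1), (4,5,w=1), (4,6,w=2), (6,7,w=4); sum of weights 3 + 3 + 1 + 1 + 2 + 4 = 14)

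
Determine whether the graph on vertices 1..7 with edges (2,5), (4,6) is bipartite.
Yes. Partition: {1, 2, 3, 4, 7}, {5, 6}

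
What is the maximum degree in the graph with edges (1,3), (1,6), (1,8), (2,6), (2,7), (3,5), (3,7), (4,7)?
3 (attained at vertices 1, 3, 7)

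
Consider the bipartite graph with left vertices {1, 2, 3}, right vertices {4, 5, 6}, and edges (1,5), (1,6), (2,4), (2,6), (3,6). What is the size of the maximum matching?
3 (matching: (1,5), (2,4), (3,6); upper bound min(|L|,|R|) = min(3,3) = 3)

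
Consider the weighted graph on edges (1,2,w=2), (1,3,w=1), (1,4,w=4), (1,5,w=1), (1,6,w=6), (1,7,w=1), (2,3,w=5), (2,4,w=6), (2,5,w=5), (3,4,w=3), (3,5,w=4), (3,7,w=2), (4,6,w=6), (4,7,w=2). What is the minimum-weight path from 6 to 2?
8 (path: 6 -> 1 -> 2; weights 6 + 2 = 8)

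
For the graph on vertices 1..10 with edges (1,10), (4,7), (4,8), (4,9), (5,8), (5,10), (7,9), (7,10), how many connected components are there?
4 (components: {1, 4, 5, 7, 8, 9, 10}, {2}, {3}, {6})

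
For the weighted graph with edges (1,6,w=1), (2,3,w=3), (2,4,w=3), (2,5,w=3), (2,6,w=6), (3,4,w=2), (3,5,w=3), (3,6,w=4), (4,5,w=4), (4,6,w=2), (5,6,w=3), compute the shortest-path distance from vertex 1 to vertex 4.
3 (path: 1 -> 6 -> 4; weights 1 + 2 = 3)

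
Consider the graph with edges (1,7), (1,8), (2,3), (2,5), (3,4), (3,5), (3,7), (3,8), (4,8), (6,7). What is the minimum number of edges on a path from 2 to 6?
3 (path: 2 -> 3 -> 7 -> 6, 3 edges)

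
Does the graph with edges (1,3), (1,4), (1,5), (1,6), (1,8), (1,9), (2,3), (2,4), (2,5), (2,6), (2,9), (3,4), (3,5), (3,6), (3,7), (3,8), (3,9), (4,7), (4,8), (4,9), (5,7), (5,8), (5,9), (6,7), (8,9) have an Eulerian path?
Yes (the graph is connected and exactly 2 vertices have odd degree: {2, 8}; any Eulerian path must start and end at those)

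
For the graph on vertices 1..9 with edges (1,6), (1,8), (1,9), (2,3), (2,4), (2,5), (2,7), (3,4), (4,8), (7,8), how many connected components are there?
1 (components: {1, 2, 3, 4, 5, 6, 7, 8, 9})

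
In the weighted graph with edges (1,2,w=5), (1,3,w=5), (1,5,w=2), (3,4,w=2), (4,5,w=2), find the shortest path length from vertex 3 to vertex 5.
4 (path: 3 -> 4 -> 5; weights 2 + 2 = 4)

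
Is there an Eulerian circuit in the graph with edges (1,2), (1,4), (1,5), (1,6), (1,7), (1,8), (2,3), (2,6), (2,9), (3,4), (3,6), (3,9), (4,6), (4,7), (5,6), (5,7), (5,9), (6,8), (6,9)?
No (2 vertices have odd degree: {6, 7}; Eulerian circuit requires 0)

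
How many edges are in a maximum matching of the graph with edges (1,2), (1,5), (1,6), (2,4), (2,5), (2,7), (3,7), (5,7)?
3 (matching: (1,6), (2,5), (3,7); upper bound floor(n/2) = floor(7/2) = 3)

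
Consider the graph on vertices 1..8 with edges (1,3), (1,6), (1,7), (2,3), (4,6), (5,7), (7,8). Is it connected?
Yes (BFS from 1 visits [1, 3, 6, 7, 2, 4, 5, 8] — all 8 vertices reached)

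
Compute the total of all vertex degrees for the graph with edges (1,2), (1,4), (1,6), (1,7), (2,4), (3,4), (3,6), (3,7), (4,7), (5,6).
20 (handshake: sum of degrees = 2|E| = 2 x 10 = 20)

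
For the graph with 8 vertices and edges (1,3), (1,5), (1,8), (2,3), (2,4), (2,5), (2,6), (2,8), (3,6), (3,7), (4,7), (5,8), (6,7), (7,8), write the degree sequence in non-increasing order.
[5, 4, 4, 4, 3, 3, 3, 2] (degrees: deg(1)=3, deg(2)=5, deg(3)=4, deg(4)=2, deg(5)=3, deg(6)=3, deg(7)=4, deg(8)=4)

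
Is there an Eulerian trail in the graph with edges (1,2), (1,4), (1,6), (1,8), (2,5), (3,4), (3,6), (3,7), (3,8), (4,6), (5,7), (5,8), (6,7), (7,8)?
Yes (the graph is connected and exactly 2 vertices have odd degree: {4, 5}; any Eulerian path must start and end at those)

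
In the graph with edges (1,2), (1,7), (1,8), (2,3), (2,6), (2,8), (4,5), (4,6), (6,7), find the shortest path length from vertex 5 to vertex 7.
3 (path: 5 -> 4 -> 6 -> 7, 3 edges)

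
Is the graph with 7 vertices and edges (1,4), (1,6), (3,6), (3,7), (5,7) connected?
No, it has 2 components: {1, 3, 4, 5, 6, 7}, {2}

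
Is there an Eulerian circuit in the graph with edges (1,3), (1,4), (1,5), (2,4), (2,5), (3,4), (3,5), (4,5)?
No (2 vertices have odd degree: {1, 3}; Eulerian circuit requires 0)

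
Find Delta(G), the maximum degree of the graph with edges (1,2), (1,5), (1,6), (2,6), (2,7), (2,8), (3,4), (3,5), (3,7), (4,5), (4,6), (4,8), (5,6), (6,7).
5 (attained at vertex 6)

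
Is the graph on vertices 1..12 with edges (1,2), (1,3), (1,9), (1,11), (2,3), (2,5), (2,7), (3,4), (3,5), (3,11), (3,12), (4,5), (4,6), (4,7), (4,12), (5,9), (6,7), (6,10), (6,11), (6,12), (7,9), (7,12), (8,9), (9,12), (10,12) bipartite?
No (odd cycle of length 3: 3 -> 1 -> 2 -> 3)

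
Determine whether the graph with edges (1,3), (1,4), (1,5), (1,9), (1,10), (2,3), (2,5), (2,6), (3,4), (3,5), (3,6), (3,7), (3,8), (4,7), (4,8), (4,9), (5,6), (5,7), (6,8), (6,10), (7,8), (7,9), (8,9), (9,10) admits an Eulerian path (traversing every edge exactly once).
No (10 vertices have odd degree: {1, 2, 3, 4, 5, 6, 7, 8, 9, 10}; Eulerian path requires 0 or 2)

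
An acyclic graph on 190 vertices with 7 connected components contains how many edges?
183 (Each of the 7 component trees on V_i vertices has V_i - 1 edges; summing gives V - C = 190 - 7 = 183)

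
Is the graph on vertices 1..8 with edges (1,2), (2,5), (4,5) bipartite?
Yes. Partition: {1, 3, 5, 6, 7, 8}, {2, 4}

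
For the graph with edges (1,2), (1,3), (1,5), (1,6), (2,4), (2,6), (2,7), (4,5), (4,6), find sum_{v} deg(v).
18 (handshake: sum of degrees = 2|E| = 2 x 9 = 18)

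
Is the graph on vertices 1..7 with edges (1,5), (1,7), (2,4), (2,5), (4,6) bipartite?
Yes. Partition: {1, 2, 3, 6}, {4, 5, 7}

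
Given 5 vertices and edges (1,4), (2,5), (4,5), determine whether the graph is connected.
No, it has 2 components: {1, 2, 4, 5}, {3}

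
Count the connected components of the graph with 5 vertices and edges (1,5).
4 (components: {1, 5}, {2}, {3}, {4})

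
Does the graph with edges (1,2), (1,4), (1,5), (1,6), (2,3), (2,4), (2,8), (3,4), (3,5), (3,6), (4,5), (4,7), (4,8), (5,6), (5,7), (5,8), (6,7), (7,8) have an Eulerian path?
Yes — and in fact it has an Eulerian circuit (the graph is connected and all 8 vertices have even degree)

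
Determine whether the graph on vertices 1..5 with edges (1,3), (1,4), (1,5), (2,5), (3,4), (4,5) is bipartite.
No (odd cycle of length 3: 5 -> 1 -> 4 -> 5)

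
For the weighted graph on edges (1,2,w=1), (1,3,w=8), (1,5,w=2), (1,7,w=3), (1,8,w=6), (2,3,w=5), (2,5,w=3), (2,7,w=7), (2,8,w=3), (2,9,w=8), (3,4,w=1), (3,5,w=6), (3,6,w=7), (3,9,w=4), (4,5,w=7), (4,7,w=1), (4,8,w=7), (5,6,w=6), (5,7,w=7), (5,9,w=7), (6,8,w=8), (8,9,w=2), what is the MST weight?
19 (MST edges: (1,2,w=1), (1,5,w=2), (1,7,w=3), (2,8,w=3), (3,4,w=1), (4,7,w=1), (5,6,w=6), (8,9,w=2); sum of weights 1 + 2 + 3 + 3 + 1 + 1 + 6 + 2 = 19)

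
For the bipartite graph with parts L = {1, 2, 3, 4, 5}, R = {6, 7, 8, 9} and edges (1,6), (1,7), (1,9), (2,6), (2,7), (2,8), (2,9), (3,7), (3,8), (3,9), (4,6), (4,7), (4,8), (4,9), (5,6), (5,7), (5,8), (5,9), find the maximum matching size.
4 (matching: (1,9), (2,8), (3,7), (4,6); upper bound min(|L|,|R|) = min(5,4) = 4)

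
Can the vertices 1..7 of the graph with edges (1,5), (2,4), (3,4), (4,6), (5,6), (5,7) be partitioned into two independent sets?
Yes. Partition: {1, 2, 3, 6, 7}, {4, 5}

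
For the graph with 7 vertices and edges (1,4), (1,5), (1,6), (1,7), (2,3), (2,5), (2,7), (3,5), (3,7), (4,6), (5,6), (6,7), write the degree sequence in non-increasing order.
[4, 4, 4, 4, 3, 3, 2] (degrees: deg(1)=4, deg(2)=3, deg(3)=3, deg(4)=2, deg(5)=4, deg(6)=4, deg(7)=4)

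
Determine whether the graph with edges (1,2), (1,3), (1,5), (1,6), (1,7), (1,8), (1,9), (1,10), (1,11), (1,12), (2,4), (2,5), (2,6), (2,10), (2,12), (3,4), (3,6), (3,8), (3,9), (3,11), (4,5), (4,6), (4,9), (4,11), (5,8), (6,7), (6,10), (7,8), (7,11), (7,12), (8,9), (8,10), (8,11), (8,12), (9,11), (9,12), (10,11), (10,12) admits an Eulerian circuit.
No (2 vertices have odd degree: {7, 11}; Eulerian circuit requires 0)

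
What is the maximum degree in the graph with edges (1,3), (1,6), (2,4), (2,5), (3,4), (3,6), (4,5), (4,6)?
4 (attained at vertex 4)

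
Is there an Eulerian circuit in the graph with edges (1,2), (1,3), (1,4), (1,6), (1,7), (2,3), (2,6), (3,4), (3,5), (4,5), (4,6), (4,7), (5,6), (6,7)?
No (6 vertices have odd degree: {1, 2, 4, 5, 6, 7}; Eulerian circuit requires 0)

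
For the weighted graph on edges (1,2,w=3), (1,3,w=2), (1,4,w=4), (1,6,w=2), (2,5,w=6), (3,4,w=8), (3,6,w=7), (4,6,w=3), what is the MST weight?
16 (MST edges: (1,2,w=3), (1,3,w=2), (1,6,w=2), (2,5,w=6), (4,6,w=3); sum of weights 3 + 2 + 2 + 6 + 3 = 16)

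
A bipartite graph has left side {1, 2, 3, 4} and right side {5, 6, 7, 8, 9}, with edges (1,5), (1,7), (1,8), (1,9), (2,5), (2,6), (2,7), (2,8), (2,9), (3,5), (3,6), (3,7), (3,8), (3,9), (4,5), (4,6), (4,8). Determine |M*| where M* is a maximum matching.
4 (matching: (1,9), (2,8), (3,7), (4,6); upper bound min(|L|,|R|) = min(4,5) = 4)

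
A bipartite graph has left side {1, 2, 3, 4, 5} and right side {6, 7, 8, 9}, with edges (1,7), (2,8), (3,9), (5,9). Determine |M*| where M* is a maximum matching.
3 (matching: (1,7), (2,8), (3,9); upper bound min(|L|,|R|) = min(5,4) = 4)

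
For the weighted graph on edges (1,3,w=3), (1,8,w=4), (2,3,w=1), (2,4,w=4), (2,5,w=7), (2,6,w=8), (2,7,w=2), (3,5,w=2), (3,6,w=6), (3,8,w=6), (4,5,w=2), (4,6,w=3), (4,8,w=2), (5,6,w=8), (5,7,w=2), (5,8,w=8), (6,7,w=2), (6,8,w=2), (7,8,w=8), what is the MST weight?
14 (MST edges: (1,3,w=3), (2,3,w=1), (2,7,w=2), (3,5,w=2), (4,5,w=2), (4,8,w=2), (6,7,w=2); sum of weights 3 + 1 + 2 + 2 + 2 + 2 + 2 = 14)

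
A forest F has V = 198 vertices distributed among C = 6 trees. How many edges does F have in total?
192 (Each of the 6 component trees on V_i vertices has V_i - 1 edges; summing gives V - C = 198 - 6 = 192)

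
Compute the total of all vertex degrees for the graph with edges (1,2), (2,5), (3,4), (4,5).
8 (handshake: sum of degrees = 2|E| = 2 x 4 = 8)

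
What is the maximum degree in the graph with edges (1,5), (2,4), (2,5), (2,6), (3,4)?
3 (attained at vertex 2)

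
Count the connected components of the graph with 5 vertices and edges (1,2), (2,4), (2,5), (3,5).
1 (components: {1, 2, 3, 4, 5})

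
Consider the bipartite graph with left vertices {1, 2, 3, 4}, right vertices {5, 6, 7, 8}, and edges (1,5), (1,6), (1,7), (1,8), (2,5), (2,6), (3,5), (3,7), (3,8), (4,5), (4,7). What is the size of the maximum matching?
4 (matching: (1,8), (2,6), (3,7), (4,5); upper bound min(|L|,|R|) = min(4,4) = 4)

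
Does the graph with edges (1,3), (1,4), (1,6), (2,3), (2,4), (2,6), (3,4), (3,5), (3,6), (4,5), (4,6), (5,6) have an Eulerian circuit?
No (6 vertices have odd degree: {1, 2, 3, 4, 5, 6}; Eulerian circuit requires 0)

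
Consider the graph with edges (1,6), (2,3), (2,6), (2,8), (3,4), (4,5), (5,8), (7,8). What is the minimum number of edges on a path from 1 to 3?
3 (path: 1 -> 6 -> 2 -> 3, 3 edges)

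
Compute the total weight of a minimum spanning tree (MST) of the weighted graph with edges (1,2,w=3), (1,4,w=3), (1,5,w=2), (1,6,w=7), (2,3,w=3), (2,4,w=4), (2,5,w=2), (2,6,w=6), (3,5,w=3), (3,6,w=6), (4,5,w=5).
16 (MST edges: (1,4,w=3), (1,5,w=2), (2,3,w=3), (2,5,w=2), (2,6,w=6); sum of weights 3 + 2 + 3 + 2 + 6 = 16)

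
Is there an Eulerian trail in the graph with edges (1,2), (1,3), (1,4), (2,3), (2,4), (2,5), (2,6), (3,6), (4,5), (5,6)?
No (6 vertices have odd degree: {1, 2, 3, 4, 5, 6}; Eulerian path requires 0 or 2)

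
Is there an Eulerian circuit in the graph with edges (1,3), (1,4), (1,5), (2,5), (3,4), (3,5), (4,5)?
No (4 vertices have odd degree: {1, 2, 3, 4}; Eulerian circuit requires 0)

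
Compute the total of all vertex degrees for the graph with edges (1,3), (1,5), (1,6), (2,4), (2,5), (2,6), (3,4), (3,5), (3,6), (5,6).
20 (handshake: sum of degrees = 2|E| = 2 x 10 = 20)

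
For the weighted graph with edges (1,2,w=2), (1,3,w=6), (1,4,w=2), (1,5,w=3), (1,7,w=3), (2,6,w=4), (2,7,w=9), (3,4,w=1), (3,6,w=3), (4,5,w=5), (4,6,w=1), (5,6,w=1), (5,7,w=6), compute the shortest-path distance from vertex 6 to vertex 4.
1 (path: 6 -> 4; weights 1 = 1)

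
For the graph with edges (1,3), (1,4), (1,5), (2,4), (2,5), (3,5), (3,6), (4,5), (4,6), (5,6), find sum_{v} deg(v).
20 (handshake: sum of degrees = 2|E| = 2 x 10 = 20)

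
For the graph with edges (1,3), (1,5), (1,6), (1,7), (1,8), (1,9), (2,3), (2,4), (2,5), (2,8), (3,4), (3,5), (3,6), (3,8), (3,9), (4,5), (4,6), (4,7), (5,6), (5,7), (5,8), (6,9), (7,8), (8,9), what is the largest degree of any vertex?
7 (attained at vertices 3, 5)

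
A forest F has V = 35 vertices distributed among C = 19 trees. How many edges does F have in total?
16 (Each of the 19 component trees on V_i vertices has V_i - 1 edges; summing gives V - C = 35 - 19 = 16)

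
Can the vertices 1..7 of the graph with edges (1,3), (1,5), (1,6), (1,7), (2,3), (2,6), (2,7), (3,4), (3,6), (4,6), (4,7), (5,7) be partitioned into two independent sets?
No (odd cycle of length 3: 7 -> 1 -> 5 -> 7)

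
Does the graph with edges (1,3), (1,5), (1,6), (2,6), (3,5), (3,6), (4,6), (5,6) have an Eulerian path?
No (6 vertices have odd degree: {1, 2, 3, 4, 5, 6}; Eulerian path requires 0 or 2)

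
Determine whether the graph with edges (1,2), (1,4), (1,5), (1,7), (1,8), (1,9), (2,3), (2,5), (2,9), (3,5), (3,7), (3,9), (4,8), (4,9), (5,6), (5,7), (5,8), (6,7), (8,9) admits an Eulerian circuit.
No (2 vertices have odd degree: {4, 9}; Eulerian circuit requires 0)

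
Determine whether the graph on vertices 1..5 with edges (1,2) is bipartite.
Yes. Partition: {1, 3, 4, 5}, {2}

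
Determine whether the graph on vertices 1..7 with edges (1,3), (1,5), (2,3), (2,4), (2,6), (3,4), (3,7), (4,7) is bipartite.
No (odd cycle of length 3: 2 -> 3 -> 4 -> 2)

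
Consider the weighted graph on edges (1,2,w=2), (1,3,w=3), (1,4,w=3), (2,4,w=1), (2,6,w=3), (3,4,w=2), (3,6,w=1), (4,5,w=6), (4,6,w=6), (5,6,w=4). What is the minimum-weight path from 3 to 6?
1 (path: 3 -> 6; weights 1 = 1)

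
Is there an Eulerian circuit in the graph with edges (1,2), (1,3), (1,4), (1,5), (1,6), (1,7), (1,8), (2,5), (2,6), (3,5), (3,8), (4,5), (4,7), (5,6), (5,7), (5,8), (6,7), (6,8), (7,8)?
No (8 vertices have odd degree: {1, 2, 3, 4, 5, 6, 7, 8}; Eulerian circuit requires 0)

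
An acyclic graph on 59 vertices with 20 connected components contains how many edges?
39 (Each of the 20 component trees on V_i vertices has V_i - 1 edges; summing gives V - C = 59 - 20 = 39)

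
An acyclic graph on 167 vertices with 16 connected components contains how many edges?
151 (Each of the 16 component trees on V_i vertices has V_i - 1 edges; summing gives V - C = 167 - 16 = 151)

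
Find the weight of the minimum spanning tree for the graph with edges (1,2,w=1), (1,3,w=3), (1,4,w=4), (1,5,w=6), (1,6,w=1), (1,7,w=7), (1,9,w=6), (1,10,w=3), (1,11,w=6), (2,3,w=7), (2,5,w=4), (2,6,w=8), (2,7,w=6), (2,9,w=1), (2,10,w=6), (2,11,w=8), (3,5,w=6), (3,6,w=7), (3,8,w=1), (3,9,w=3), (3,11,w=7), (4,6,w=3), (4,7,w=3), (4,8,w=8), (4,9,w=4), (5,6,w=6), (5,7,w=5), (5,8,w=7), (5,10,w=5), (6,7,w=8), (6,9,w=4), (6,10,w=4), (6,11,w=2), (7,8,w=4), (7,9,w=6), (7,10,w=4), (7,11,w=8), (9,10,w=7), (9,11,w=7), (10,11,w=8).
22 (MST edges: (1,2,w=1), (1,3,w=3), (1,6,w=1), (1,10,w=3), (2,5,w=4), (2,9,w=1), (3,8,w=1), (4,6,w=3), (4,7,w=3), (6,11,w=2); sum of weights 1 + 3 + 1 + 3 + 4 + 1 + 1 + 3 + 3 + 2 = 22)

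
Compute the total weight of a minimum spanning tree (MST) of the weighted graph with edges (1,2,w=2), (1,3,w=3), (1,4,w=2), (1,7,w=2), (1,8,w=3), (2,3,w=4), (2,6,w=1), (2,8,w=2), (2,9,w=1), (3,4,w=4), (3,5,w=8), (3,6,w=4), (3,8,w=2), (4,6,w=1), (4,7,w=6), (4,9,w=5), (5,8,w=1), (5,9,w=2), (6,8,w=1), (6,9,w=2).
11 (MST edges: (1,2,w=2), (1,7,w=2), (2,6,w=1), (2,9,w=1), (3,8,w=2), (4,6,w=1), (5,8,w=1), (6,8,w=1); sum of weights 2 + 2 + 1 + 1 + 2 + 1 + 1 + 1 = 11)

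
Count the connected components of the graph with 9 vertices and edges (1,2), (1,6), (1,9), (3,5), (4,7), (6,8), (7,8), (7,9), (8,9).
2 (components: {1, 2, 4, 6, 7, 8, 9}, {3, 5})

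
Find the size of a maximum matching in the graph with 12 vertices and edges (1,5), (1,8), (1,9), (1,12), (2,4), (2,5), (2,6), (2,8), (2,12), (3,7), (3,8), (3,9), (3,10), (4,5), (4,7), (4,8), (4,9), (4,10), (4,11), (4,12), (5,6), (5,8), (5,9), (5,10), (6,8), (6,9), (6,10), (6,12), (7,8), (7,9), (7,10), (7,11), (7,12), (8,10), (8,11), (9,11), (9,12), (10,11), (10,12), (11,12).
6 (matching: (1,5), (2,6), (3,7), (4,11), (8,10), (9,12); upper bound floor(n/2) = floor(12/2) = 6)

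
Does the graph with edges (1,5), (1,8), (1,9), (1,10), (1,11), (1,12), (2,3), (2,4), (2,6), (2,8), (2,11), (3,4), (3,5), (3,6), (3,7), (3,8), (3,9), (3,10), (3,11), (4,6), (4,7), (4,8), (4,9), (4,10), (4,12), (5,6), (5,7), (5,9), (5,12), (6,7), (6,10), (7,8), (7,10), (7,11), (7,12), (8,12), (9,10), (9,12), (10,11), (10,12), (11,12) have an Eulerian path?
Yes (the graph is connected and exactly 2 vertices have odd degree: {2, 3}; any Eulerian path must start and end at those)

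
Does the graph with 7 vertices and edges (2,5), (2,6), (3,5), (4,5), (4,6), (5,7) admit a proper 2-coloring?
Yes. Partition: {1, 2, 3, 4, 7}, {5, 6}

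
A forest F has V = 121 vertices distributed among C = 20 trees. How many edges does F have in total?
101 (Each of the 20 component trees on V_i vertices has V_i - 1 edges; summing gives V - C = 121 - 20 = 101)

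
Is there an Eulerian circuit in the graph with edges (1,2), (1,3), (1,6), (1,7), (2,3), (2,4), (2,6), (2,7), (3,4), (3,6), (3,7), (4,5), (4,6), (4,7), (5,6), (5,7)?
No (6 vertices have odd degree: {2, 3, 4, 5, 6, 7}; Eulerian circuit requires 0)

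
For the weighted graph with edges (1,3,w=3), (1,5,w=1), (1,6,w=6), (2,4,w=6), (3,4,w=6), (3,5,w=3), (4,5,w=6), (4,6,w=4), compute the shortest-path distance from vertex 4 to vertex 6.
4 (path: 4 -> 6; weights 4 = 4)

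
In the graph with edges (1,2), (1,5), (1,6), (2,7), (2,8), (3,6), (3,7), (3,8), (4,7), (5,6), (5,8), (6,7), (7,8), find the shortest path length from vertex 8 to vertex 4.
2 (path: 8 -> 7 -> 4, 2 edges)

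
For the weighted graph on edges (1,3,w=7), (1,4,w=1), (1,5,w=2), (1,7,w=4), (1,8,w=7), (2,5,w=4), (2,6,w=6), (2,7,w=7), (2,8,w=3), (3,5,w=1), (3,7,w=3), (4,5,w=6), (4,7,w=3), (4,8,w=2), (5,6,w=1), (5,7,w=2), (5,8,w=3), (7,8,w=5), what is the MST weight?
12 (MST edges: (1,4,w=1), (1,5,w=2), (2,8,w=3), (3,5,w=1), (4,8,w=2), (5,6,w=1), (5,7,w=2); sum of weights 1 + 2 + 3 + 1 + 2 + 1 + 2 = 12)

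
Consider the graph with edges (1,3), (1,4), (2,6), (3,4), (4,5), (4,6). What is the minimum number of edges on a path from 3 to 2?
3 (path: 3 -> 4 -> 6 -> 2, 3 edges)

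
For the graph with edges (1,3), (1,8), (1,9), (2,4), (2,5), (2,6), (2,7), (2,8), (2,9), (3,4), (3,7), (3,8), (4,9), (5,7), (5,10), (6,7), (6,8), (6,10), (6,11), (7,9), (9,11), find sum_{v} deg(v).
42 (handshake: sum of degrees = 2|E| = 2 x 21 = 42)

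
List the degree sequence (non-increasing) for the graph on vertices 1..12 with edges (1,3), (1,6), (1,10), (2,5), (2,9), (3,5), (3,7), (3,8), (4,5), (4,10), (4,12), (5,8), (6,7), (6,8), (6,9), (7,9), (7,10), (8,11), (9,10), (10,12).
[5, 4, 4, 4, 4, 4, 4, 3, 3, 2, 2, 1] (degrees: deg(1)=3, deg(2)=2, deg(3)=4, deg(4)=3, deg(5)=4, deg(6)=4, deg(7)=4, deg(8)=4, deg(9)=4, deg(10)=5, deg(11)=1, deg(12)=2)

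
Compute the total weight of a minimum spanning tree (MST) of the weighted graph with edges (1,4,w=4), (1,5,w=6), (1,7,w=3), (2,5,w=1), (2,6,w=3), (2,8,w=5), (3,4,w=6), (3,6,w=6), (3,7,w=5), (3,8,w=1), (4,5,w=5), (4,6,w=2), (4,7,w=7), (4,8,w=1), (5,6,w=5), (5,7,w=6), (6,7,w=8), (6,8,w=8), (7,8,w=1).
12 (MST edges: (1,7,w=3), (2,5,w=1), (2,6,w=3), (3,8,w=1), (4,6,w=2), (4,8,w=1), (7,8,w=1); sum of weights 3 + 1 + 3 + 1 + 2 + 1 + 1 = 12)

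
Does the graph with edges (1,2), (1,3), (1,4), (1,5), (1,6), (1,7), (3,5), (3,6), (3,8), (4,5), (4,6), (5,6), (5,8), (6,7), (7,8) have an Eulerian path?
No (6 vertices have odd degree: {2, 4, 5, 6, 7, 8}; Eulerian path requires 0 or 2)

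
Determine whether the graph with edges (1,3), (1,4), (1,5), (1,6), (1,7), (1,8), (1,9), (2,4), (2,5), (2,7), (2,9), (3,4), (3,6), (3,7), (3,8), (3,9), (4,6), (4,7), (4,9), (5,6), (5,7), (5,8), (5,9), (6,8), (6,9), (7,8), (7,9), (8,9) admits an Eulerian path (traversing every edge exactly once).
Yes (the graph is connected and exactly 2 vertices have odd degree: {1, 7}; any Eulerian path must start and end at those)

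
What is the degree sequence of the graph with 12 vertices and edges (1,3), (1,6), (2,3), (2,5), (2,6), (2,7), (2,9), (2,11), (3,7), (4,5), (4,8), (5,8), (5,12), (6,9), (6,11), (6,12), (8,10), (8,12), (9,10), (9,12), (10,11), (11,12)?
[6, 5, 5, 4, 4, 4, 4, 3, 3, 2, 2, 2] (degrees: deg(1)=2, deg(2)=6, deg(3)=3, deg(4)=2, deg(5)=4, deg(6)=5, deg(7)=2, deg(8)=4, deg(9)=4, deg(10)=3, deg(11)=4, deg(12)=5)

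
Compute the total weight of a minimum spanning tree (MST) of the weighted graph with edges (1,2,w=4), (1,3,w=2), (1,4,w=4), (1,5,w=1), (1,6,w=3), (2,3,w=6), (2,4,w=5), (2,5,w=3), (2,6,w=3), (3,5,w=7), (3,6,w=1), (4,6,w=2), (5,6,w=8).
9 (MST edges: (1,3,w=2), (1,5,w=1), (2,5,w=3), (3,6,w=1), (4,6,w=2); sum of weights 2 + 1 + 3 + 1 + 2 = 9)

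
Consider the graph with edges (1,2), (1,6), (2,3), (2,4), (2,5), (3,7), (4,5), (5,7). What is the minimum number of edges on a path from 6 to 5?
3 (path: 6 -> 1 -> 2 -> 5, 3 edges)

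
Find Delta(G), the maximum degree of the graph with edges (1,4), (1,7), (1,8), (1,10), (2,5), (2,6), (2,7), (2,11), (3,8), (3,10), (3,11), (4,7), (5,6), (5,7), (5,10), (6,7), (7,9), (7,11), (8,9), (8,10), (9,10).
7 (attained at vertex 7)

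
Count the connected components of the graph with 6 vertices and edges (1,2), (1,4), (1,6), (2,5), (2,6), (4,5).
2 (components: {1, 2, 4, 5, 6}, {3})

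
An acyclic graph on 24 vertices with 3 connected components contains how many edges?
21 (Each of the 3 component trees on V_i vertices has V_i - 1 edges; summing gives V - C = 24 - 3 = 21)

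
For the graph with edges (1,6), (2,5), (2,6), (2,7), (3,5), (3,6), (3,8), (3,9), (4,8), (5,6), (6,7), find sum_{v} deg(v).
22 (handshake: sum of degrees = 2|E| = 2 x 11 = 22)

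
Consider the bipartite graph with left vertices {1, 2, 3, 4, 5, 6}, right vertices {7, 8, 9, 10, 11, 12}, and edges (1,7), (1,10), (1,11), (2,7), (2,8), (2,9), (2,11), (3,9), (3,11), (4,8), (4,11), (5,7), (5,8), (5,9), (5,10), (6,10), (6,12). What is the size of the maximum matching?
6 (matching: (1,11), (2,7), (3,9), (4,8), (5,10), (6,12); upper bound min(|L|,|R|) = min(6,6) = 6)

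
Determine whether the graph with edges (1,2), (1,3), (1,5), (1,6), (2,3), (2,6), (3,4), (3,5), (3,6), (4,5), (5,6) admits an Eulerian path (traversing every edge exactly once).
Yes (the graph is connected and exactly 2 vertices have odd degree: {2, 3}; any Eulerian path must start and end at those)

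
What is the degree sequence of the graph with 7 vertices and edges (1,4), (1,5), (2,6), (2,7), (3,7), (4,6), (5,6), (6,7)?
[4, 3, 2, 2, 2, 2, 1] (degrees: deg(1)=2, deg(2)=2, deg(3)=1, deg(4)=2, deg(5)=2, deg(6)=4, deg(7)=3)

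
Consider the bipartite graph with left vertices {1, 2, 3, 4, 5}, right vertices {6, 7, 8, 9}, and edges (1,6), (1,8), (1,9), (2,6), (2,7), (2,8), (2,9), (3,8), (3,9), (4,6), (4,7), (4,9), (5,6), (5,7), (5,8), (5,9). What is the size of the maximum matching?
4 (matching: (1,9), (2,8), (4,7), (5,6); upper bound min(|L|,|R|) = min(5,4) = 4)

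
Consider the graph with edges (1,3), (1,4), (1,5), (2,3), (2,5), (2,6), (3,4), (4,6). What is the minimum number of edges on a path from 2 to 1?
2 (path: 2 -> 5 -> 1, 2 edges)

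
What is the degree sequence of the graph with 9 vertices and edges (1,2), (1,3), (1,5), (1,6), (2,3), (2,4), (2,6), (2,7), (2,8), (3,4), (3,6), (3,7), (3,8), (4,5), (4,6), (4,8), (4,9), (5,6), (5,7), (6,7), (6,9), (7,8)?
[7, 6, 6, 6, 5, 4, 4, 4, 2] (degrees: deg(1)=4, deg(2)=6, deg(3)=6, deg(4)=6, deg(5)=4, deg(6)=7, deg(7)=5, deg(8)=4, deg(9)=2)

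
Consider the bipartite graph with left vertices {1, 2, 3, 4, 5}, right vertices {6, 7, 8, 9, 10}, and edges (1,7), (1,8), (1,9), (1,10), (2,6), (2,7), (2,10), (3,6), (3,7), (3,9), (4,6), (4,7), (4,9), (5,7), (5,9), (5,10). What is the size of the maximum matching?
5 (matching: (1,8), (2,10), (3,9), (4,6), (5,7); upper bound min(|L|,|R|) = min(5,5) = 5)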